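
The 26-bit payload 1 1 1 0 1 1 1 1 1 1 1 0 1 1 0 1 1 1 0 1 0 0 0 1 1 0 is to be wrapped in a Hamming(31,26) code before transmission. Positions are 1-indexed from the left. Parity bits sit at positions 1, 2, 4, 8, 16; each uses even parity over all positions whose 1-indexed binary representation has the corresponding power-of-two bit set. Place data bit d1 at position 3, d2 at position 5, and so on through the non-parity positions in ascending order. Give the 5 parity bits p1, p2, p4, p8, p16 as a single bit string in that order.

Place data bits at non-power-of-two positions: b3=1, b5=1, b6=1, b7=0, b9=1, b10=1, b11=1, b12=1, b13=1, b14=1, b15=1, b17=0, b18=1, b19=1, b20=0, b21=1, b22=1, b23=1, b24=0, b25=1, b26=0, b27=0, b28=0, b29=1, b30=1, b31=0.
p1 = XOR of data positions {3,5,7,9,11,13,15,17,19,21,23,25,27,29,31} = 1⊕1⊕0⊕1⊕1⊕1⊕1⊕0⊕1⊕1⊕1⊕1⊕0⊕1⊕0 = 1
p2 = XOR of data positions {3,6,7,10,11,14,15,18,19,22,23,26,27,30,31} = 1⊕1⊕0⊕1⊕1⊕1⊕1⊕1⊕1⊕1⊕1⊕0⊕0⊕1⊕0 = 1
p4 = XOR of data positions {5,6,7,12,13,14,15,20,21,22,23,28,29,30,31} = 1⊕1⊕0⊕1⊕1⊕1⊕1⊕0⊕1⊕1⊕1⊕0⊕1⊕1⊕0 = 1
p8 = XOR of data positions {9,10,11,12,13,14,15,24,25,26,27,28,29,30,31} = 1⊕1⊕1⊕1⊕1⊕1⊕1⊕0⊕1⊕0⊕0⊕0⊕1⊕1⊕0 = 0
p16 = XOR of data positions {17,18,19,20,21,22,23,24,25,26,27,28,29,30,31} = 0⊕1⊕1⊕0⊕1⊕1⊕1⊕0⊕1⊕0⊕0⊕0⊕1⊕1⊕0 = 0
Parity bits p1,p2,p4,p8,p16 = 11100

11100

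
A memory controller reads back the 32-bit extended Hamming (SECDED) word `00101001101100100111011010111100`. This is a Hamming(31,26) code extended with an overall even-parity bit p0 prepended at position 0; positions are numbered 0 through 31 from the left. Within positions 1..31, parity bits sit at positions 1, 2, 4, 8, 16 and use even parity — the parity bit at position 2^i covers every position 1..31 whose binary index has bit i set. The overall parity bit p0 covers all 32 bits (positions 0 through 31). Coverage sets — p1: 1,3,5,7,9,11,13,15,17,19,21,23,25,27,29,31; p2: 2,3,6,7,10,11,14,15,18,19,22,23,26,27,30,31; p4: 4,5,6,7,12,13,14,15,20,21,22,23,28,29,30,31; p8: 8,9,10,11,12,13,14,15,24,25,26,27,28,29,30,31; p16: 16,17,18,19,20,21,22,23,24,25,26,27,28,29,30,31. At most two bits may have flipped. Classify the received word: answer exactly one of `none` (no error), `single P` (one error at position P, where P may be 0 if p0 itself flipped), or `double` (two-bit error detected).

s1: b1⊕b3⊕b5⊕b7⊕b9⊕b11⊕b13⊕b15⊕b17⊕b19⊕b21⊕b23⊕b25⊕b27⊕b29⊕b31 = 0⊕0⊕0⊕1⊕0⊕1⊕0⊕0⊕1⊕1⊕1⊕0⊕0⊕1⊕1⊕0 = 1
s2: b2⊕b3⊕b6⊕b7⊕b10⊕b11⊕b14⊕b15⊕b18⊕b19⊕b22⊕b23⊕b26⊕b27⊕b30⊕b31 = 1⊕0⊕0⊕1⊕1⊕1⊕1⊕0⊕1⊕1⊕1⊕0⊕1⊕1⊕0⊕0 = 0
s4: b4⊕b5⊕b6⊕b7⊕b12⊕b13⊕b14⊕b15⊕b20⊕b21⊕b22⊕b23⊕b28⊕b29⊕b30⊕b31 = 1⊕0⊕0⊕1⊕0⊕0⊕1⊕0⊕0⊕1⊕1⊕0⊕1⊕1⊕0⊕0 = 1
s8: b8⊕b9⊕b10⊕b11⊕b12⊕b13⊕b14⊕b15⊕b24⊕b25⊕b26⊕b27⊕b28⊕b29⊕b30⊕b31 = 1⊕0⊕1⊕1⊕0⊕0⊕1⊕0⊕1⊕0⊕1⊕1⊕1⊕1⊕0⊕0 = 1
s16: b16⊕b17⊕b18⊕b19⊕b20⊕b21⊕b22⊕b23⊕b24⊕b25⊕b26⊕b27⊕b28⊕b29⊕b30⊕b31 = 0⊕1⊕1⊕1⊕0⊕1⊕1⊕0⊕1⊕0⊕1⊕1⊕1⊕1⊕0⊕0 = 0
Syndrome (s16...s1) = 01101 → position 13.
Overall parity (XOR of all 32 bits, including p0): 0⊕0⊕1⊕0⊕1⊕0⊕0⊕1⊕1⊕0⊕1⊕1⊕0⊕0⊕1⊕0⊕0⊕1⊕1⊕1⊕0⊕1⊕1⊕0⊕1⊕0⊕1⊕1⊕1⊕1⊕0⊕0 = 1
Overall=1, syndrome position=13 → single-bit error at position 13.

single 13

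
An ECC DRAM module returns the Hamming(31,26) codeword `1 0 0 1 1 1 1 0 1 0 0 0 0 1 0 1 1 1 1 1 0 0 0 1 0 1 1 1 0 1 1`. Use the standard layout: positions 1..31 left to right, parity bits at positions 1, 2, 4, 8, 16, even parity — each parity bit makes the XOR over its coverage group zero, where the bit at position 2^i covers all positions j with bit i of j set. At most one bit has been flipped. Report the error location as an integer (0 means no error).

22

s1: b1⊕b3⊕b5⊕b7⊕b9⊕b11⊕b13⊕b15⊕b17⊕b19⊕b21⊕b23⊕b25⊕b27⊕b29⊕b31 = 1⊕0⊕1⊕1⊕1⊕0⊕0⊕0⊕1⊕1⊕0⊕0⊕0⊕1⊕0⊕1 = 0
s2: b2⊕b3⊕b6⊕b7⊕b10⊕b11⊕b14⊕b15⊕b18⊕b19⊕b22⊕b23⊕b26⊕b27⊕b30⊕b31 = 0⊕0⊕1⊕1⊕0⊕0⊕1⊕0⊕1⊕1⊕0⊕0⊕1⊕1⊕1⊕1 = 1
s4: b4⊕b5⊕b6⊕b7⊕b12⊕b13⊕b14⊕b15⊕b20⊕b21⊕b22⊕b23⊕b28⊕b29⊕b30⊕b31 = 1⊕1⊕1⊕1⊕0⊕0⊕1⊕0⊕1⊕0⊕0⊕0⊕1⊕0⊕1⊕1 = 1
s8: b8⊕b9⊕b10⊕b11⊕b12⊕b13⊕b14⊕b15⊕b24⊕b25⊕b26⊕b27⊕b28⊕b29⊕b30⊕b31 = 0⊕1⊕0⊕0⊕0⊕0⊕1⊕0⊕1⊕0⊕1⊕1⊕1⊕0⊕1⊕1 = 0
s16: b16⊕b17⊕b18⊕b19⊕b20⊕b21⊕b22⊕b23⊕b24⊕b25⊕b26⊕b27⊕b28⊕b29⊕b30⊕b31 = 1⊕1⊕1⊕1⊕1⊕0⊕0⊕0⊕1⊕0⊕1⊕1⊕1⊕0⊕1⊕1 = 1
Syndrome (s16...s1) = 10110 → position 22.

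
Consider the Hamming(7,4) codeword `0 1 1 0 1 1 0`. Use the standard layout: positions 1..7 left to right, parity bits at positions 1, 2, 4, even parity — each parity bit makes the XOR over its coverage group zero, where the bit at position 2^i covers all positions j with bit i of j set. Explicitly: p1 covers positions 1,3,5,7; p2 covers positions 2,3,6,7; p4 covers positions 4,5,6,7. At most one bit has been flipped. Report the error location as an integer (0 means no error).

s1: b1⊕b3⊕b5⊕b7 = 0⊕1⊕1⊕0 = 0
s2: b2⊕b3⊕b6⊕b7 = 1⊕1⊕1⊕0 = 1
s4: b4⊕b5⊕b6⊕b7 = 0⊕1⊕1⊕0 = 0
Syndrome (s4...s1) = 010 → position 2.

2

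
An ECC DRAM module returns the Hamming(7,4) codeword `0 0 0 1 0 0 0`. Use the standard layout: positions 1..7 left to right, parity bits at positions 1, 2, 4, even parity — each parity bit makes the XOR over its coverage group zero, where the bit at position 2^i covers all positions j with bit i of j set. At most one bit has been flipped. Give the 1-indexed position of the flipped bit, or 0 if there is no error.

4

s1: b1⊕b3⊕b5⊕b7 = 0⊕0⊕0⊕0 = 0
s2: b2⊕b3⊕b6⊕b7 = 0⊕0⊕0⊕0 = 0
s4: b4⊕b5⊕b6⊕b7 = 1⊕0⊕0⊕0 = 1
Syndrome (s4...s1) = 100 → position 4.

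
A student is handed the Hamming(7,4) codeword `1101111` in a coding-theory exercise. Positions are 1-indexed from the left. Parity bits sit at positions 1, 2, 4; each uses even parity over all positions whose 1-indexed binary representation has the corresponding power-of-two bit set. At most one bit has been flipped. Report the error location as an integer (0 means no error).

s1: b1⊕b3⊕b5⊕b7 = 1⊕0⊕1⊕1 = 1
s2: b2⊕b3⊕b6⊕b7 = 1⊕0⊕1⊕1 = 1
s4: b4⊕b5⊕b6⊕b7 = 1⊕1⊕1⊕1 = 0
Syndrome (s4...s1) = 011 → position 3.

3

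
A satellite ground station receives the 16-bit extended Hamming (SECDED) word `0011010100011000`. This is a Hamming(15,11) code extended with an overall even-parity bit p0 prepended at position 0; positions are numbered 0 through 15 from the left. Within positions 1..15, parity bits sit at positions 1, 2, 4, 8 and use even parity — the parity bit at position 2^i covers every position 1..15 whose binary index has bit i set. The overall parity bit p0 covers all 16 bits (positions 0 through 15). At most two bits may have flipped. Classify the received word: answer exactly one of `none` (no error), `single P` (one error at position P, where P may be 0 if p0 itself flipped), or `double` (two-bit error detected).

double

s1: b1⊕b3⊕b5⊕b7⊕b9⊕b11⊕b13⊕b15 = 0⊕1⊕1⊕1⊕0⊕1⊕0⊕0 = 0
s2: b2⊕b3⊕b6⊕b7⊕b10⊕b11⊕b14⊕b15 = 1⊕1⊕0⊕1⊕0⊕1⊕0⊕0 = 0
s4: b4⊕b5⊕b6⊕b7⊕b12⊕b13⊕b14⊕b15 = 0⊕1⊕0⊕1⊕1⊕0⊕0⊕0 = 1
s8: b8⊕b9⊕b10⊕b11⊕b12⊕b13⊕b14⊕b15 = 0⊕0⊕0⊕1⊕1⊕0⊕0⊕0 = 0
Syndrome (s8...s1) = 0100 → position 4.
Overall parity (XOR of all 16 bits, including p0): 0⊕0⊕1⊕1⊕0⊕1⊕0⊕1⊕0⊕0⊕0⊕1⊕1⊕0⊕0⊕0 = 0
Overall=0, syndrome position=4 → double-bit error detected (uncorrectable).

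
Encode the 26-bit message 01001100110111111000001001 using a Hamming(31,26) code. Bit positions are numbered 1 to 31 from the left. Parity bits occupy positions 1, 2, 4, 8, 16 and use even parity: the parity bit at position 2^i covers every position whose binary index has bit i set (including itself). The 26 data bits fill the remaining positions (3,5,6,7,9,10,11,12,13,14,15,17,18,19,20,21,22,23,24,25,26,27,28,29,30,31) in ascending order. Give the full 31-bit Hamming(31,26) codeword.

Place data bits at non-power-of-two positions: b3=0, b5=1, b6=0, b7=0, b9=1, b10=1, b11=0, b12=0, b13=1, b14=1, b15=0, b17=1, b18=1, b19=1, b20=1, b21=1, b22=1, b23=0, b24=0, b25=0, b26=0, b27=0, b28=1, b29=0, b30=0, b31=1.
p1 = XOR of data positions {3,5,7,9,11,13,15,17,19,21,23,25,27,29,31} = 0⊕1⊕0⊕1⊕0⊕1⊕0⊕1⊕1⊕1⊕0⊕0⊕0⊕0⊕1 = 1
p2 = XOR of data positions {3,6,7,10,11,14,15,18,19,22,23,26,27,30,31} = 0⊕0⊕0⊕1⊕0⊕1⊕0⊕1⊕1⊕1⊕0⊕0⊕0⊕0⊕1 = 0
p4 = XOR of data positions {5,6,7,12,13,14,15,20,21,22,23,28,29,30,31} = 1⊕0⊕0⊕0⊕1⊕1⊕0⊕1⊕1⊕1⊕0⊕1⊕0⊕0⊕1 = 0
p8 = XOR of data positions {9,10,11,12,13,14,15,24,25,26,27,28,29,30,31} = 1⊕1⊕0⊕0⊕1⊕1⊕0⊕0⊕0⊕0⊕0⊕1⊕0⊕0⊕1 = 0
p16 = XOR of data positions {17,18,19,20,21,22,23,24,25,26,27,28,29,30,31} = 1⊕1⊕1⊕1⊕1⊕1⊕0⊕0⊕0⊕0⊕0⊕1⊕0⊕0⊕1 = 0
Codeword b1..b31 = 1000100011001100111111000001001

1000100011001100111111000001001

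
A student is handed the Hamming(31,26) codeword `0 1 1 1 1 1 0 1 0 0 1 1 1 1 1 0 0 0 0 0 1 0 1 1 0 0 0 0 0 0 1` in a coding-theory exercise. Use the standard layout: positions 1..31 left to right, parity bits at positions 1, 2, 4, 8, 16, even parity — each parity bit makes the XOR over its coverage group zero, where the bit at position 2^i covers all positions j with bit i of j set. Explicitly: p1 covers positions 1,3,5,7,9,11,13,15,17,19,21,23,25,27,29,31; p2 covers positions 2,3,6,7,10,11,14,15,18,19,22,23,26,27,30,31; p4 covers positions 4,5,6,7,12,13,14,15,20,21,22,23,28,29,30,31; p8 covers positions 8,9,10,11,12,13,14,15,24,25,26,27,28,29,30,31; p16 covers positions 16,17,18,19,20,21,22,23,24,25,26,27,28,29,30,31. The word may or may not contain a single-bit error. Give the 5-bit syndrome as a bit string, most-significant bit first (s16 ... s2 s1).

00000

s1: b1⊕b3⊕b5⊕b7⊕b9⊕b11⊕b13⊕b15⊕b17⊕b19⊕b21⊕b23⊕b25⊕b27⊕b29⊕b31 = 0⊕1⊕1⊕0⊕0⊕1⊕1⊕1⊕0⊕0⊕1⊕1⊕0⊕0⊕0⊕1 = 0
s2: b2⊕b3⊕b6⊕b7⊕b10⊕b11⊕b14⊕b15⊕b18⊕b19⊕b22⊕b23⊕b26⊕b27⊕b30⊕b31 = 1⊕1⊕1⊕0⊕0⊕1⊕1⊕1⊕0⊕0⊕0⊕1⊕0⊕0⊕0⊕1 = 0
s4: b4⊕b5⊕b6⊕b7⊕b12⊕b13⊕b14⊕b15⊕b20⊕b21⊕b22⊕b23⊕b28⊕b29⊕b30⊕b31 = 1⊕1⊕1⊕0⊕1⊕1⊕1⊕1⊕0⊕1⊕0⊕1⊕0⊕0⊕0⊕1 = 0
s8: b8⊕b9⊕b10⊕b11⊕b12⊕b13⊕b14⊕b15⊕b24⊕b25⊕b26⊕b27⊕b28⊕b29⊕b30⊕b31 = 1⊕0⊕0⊕1⊕1⊕1⊕1⊕1⊕1⊕0⊕0⊕0⊕0⊕0⊕0⊕1 = 0
s16: b16⊕b17⊕b18⊕b19⊕b20⊕b21⊕b22⊕b23⊕b24⊕b25⊕b26⊕b27⊕b28⊕b29⊕b30⊕b31 = 0⊕0⊕0⊕0⊕0⊕1⊕0⊕1⊕1⊕0⊕0⊕0⊕0⊕0⊕0⊕1 = 0
Syndrome (s16...s1) = 00000 → position 0 (no error).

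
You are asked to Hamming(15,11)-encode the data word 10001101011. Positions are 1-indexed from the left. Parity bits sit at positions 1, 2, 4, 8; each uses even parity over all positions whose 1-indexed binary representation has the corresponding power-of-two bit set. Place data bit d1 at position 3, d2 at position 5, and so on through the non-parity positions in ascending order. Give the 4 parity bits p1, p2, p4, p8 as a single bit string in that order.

1011

Place data bits at non-power-of-two positions: b3=1, b5=0, b6=0, b7=0, b9=1, b10=1, b11=0, b12=1, b13=0, b14=1, b15=1.
p1 = XOR of data positions {3,5,7,9,11,13,15} = 1⊕0⊕0⊕1⊕0⊕0⊕1 = 1
p2 = XOR of data positions {3,6,7,10,11,14,15} = 1⊕0⊕0⊕1⊕0⊕1⊕1 = 0
p4 = XOR of data positions {5,6,7,12,13,14,15} = 0⊕0⊕0⊕1⊕0⊕1⊕1 = 1
p8 = XOR of data positions {9,10,11,12,13,14,15} = 1⊕1⊕0⊕1⊕0⊕1⊕1 = 1
Parity bits p1,p2,p4,p8 = 1011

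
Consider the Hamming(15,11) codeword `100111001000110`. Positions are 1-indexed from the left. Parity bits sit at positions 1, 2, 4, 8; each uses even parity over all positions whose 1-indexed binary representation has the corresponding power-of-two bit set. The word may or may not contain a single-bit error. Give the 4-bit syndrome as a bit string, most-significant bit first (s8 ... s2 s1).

1100

s1: b1⊕b3⊕b5⊕b7⊕b9⊕b11⊕b13⊕b15 = 1⊕0⊕1⊕0⊕1⊕0⊕1⊕0 = 0
s2: b2⊕b3⊕b6⊕b7⊕b10⊕b11⊕b14⊕b15 = 0⊕0⊕1⊕0⊕0⊕0⊕1⊕0 = 0
s4: b4⊕b5⊕b6⊕b7⊕b12⊕b13⊕b14⊕b15 = 1⊕1⊕1⊕0⊕0⊕1⊕1⊕0 = 1
s8: b8⊕b9⊕b10⊕b11⊕b12⊕b13⊕b14⊕b15 = 0⊕1⊕0⊕0⊕0⊕1⊕1⊕0 = 1
Syndrome (s8...s1) = 1100 → position 12.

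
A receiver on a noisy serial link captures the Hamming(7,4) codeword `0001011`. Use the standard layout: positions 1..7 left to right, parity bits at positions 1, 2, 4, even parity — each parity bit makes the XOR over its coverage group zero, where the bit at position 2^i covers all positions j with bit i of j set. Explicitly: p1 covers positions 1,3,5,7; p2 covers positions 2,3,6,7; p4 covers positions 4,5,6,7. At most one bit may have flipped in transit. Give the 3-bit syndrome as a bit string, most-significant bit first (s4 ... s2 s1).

s1: b1⊕b3⊕b5⊕b7 = 0⊕0⊕0⊕1 = 1
s2: b2⊕b3⊕b6⊕b7 = 0⊕0⊕1⊕1 = 0
s4: b4⊕b5⊕b6⊕b7 = 1⊕0⊕1⊕1 = 1
Syndrome (s4...s1) = 101 → position 5.

101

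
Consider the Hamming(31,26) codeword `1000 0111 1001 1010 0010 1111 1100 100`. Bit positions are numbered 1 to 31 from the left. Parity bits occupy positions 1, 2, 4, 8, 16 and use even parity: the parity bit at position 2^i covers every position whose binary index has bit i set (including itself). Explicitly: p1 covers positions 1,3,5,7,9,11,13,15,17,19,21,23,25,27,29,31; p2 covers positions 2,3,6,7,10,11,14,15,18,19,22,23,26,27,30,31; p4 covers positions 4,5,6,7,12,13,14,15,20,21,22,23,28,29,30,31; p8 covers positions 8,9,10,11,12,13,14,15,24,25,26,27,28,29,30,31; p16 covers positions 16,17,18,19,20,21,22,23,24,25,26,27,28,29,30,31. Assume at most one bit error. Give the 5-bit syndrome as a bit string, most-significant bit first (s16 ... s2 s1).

s1: b1⊕b3⊕b5⊕b7⊕b9⊕b11⊕b13⊕b15⊕b17⊕b19⊕b21⊕b23⊕b25⊕b27⊕b29⊕b31 = 1⊕0⊕0⊕1⊕1⊕0⊕1⊕1⊕0⊕1⊕1⊕1⊕1⊕0⊕1⊕0 = 0
s2: b2⊕b3⊕b6⊕b7⊕b10⊕b11⊕b14⊕b15⊕b18⊕b19⊕b22⊕b23⊕b26⊕b27⊕b30⊕b31 = 0⊕0⊕1⊕1⊕0⊕0⊕0⊕1⊕0⊕1⊕1⊕1⊕1⊕0⊕0⊕0 = 1
s4: b4⊕b5⊕b6⊕b7⊕b12⊕b13⊕b14⊕b15⊕b20⊕b21⊕b22⊕b23⊕b28⊕b29⊕b30⊕b31 = 0⊕0⊕1⊕1⊕1⊕1⊕0⊕1⊕0⊕1⊕1⊕1⊕0⊕1⊕0⊕0 = 1
s8: b8⊕b9⊕b10⊕b11⊕b12⊕b13⊕b14⊕b15⊕b24⊕b25⊕b26⊕b27⊕b28⊕b29⊕b30⊕b31 = 1⊕1⊕0⊕0⊕1⊕1⊕0⊕1⊕1⊕1⊕1⊕0⊕0⊕1⊕0⊕0 = 1
s16: b16⊕b17⊕b18⊕b19⊕b20⊕b21⊕b22⊕b23⊕b24⊕b25⊕b26⊕b27⊕b28⊕b29⊕b30⊕b31 = 0⊕0⊕0⊕1⊕0⊕1⊕1⊕1⊕1⊕1⊕1⊕0⊕0⊕1⊕0⊕0 = 0
Syndrome (s16...s1) = 01110 → position 14.

01110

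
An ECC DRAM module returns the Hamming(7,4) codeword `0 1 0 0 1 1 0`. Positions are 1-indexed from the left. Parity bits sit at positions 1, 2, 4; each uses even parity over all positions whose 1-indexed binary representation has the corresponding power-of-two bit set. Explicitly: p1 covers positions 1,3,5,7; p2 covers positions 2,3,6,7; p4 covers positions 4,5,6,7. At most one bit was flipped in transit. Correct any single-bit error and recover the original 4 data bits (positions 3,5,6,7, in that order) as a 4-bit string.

0110

s1: b1⊕b3⊕b5⊕b7 = 0⊕0⊕1⊕0 = 1
s2: b2⊕b3⊕b6⊕b7 = 1⊕0⊕1⊕0 = 0
s4: b4⊕b5⊕b6⊕b7 = 0⊕1⊕1⊕0 = 0
Syndrome (s4...s1) = 001 → position 1.
Flip bit 1: corrected codeword = 1100110
Data bits at positions 3,5,6,7: 0110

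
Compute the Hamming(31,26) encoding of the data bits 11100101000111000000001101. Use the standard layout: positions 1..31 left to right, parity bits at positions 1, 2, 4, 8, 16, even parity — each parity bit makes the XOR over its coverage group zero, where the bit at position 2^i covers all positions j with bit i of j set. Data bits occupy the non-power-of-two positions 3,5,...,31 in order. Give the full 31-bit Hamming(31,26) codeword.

0010110101010000111000000001101

Place data bits at non-power-of-two positions: b3=1, b5=1, b6=1, b7=0, b9=0, b10=1, b11=0, b12=1, b13=0, b14=0, b15=0, b17=1, b18=1, b19=1, b20=0, b21=0, b22=0, b23=0, b24=0, b25=0, b26=0, b27=0, b28=1, b29=1, b30=0, b31=1.
p1 = XOR of data positions {3,5,7,9,11,13,15,17,19,21,23,25,27,29,31} = 1⊕1⊕0⊕0⊕0⊕0⊕0⊕1⊕1⊕0⊕0⊕0⊕0⊕1⊕1 = 0
p2 = XOR of data positions {3,6,7,10,11,14,15,18,19,22,23,26,27,30,31} = 1⊕1⊕0⊕1⊕0⊕0⊕0⊕1⊕1⊕0⊕0⊕0⊕0⊕0⊕1 = 0
p4 = XOR of data positions {5,6,7,12,13,14,15,20,21,22,23,28,29,30,31} = 1⊕1⊕0⊕1⊕0⊕0⊕0⊕0⊕0⊕0⊕0⊕1⊕1⊕0⊕1 = 0
p8 = XOR of data positions {9,10,11,12,13,14,15,24,25,26,27,28,29,30,31} = 0⊕1⊕0⊕1⊕0⊕0⊕0⊕0⊕0⊕0⊕0⊕1⊕1⊕0⊕1 = 1
p16 = XOR of data positions {17,18,19,20,21,22,23,24,25,26,27,28,29,30,31} = 1⊕1⊕1⊕0⊕0⊕0⊕0⊕0⊕0⊕0⊕0⊕1⊕1⊕0⊕1 = 0
Codeword b1..b31 = 0010110101010000111000000001101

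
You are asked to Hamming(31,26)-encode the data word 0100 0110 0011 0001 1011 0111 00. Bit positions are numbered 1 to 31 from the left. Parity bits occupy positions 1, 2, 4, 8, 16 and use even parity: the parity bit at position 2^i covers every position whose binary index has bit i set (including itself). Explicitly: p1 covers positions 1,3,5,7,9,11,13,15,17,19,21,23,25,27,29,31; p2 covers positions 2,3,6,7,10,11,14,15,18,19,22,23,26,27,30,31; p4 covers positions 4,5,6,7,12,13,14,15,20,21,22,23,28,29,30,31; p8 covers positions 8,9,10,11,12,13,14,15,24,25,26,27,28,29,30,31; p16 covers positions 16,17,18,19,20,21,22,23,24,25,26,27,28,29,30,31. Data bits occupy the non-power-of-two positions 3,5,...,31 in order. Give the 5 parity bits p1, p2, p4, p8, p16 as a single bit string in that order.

Place data bits at non-power-of-two positions: b3=0, b5=1, b6=0, b7=0, b9=0, b10=1, b11=1, b12=0, b13=0, b14=0, b15=1, b17=1, b18=0, b19=0, b20=0, b21=1, b22=1, b23=0, b24=1, b25=1, b26=0, b27=1, b28=1, b29=1, b30=0, b31=0.
p1 = XOR of data positions {3,5,7,9,11,13,15,17,19,21,23,25,27,29,31} = 0⊕1⊕0⊕0⊕1⊕0⊕1⊕1⊕0⊕1⊕0⊕1⊕1⊕1⊕0 = 0
p2 = XOR of data positions {3,6,7,10,11,14,15,18,19,22,23,26,27,30,31} = 0⊕0⊕0⊕1⊕1⊕0⊕1⊕0⊕0⊕1⊕0⊕0⊕1⊕0⊕0 = 1
p4 = XOR of data positions {5,6,7,12,13,14,15,20,21,22,23,28,29,30,31} = 1⊕0⊕0⊕0⊕0⊕0⊕1⊕0⊕1⊕1⊕0⊕1⊕1⊕0⊕0 = 0
p8 = XOR of data positions {9,10,11,12,13,14,15,24,25,26,27,28,29,30,31} = 0⊕1⊕1⊕0⊕0⊕0⊕1⊕1⊕1⊕0⊕1⊕1⊕1⊕0⊕0 = 0
p16 = XOR of data positions {17,18,19,20,21,22,23,24,25,26,27,28,29,30,31} = 1⊕0⊕0⊕0⊕1⊕1⊕0⊕1⊕1⊕0⊕1⊕1⊕1⊕0⊕0 = 0
Parity bits p1,p2,p4,p8,p16 = 01000

01000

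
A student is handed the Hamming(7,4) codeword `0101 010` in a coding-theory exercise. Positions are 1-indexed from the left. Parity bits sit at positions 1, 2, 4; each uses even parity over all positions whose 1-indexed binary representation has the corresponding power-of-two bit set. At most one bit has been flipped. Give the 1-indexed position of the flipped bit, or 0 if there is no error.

s1: b1⊕b3⊕b5⊕b7 = 0⊕0⊕0⊕0 = 0
s2: b2⊕b3⊕b6⊕b7 = 1⊕0⊕1⊕0 = 0
s4: b4⊕b5⊕b6⊕b7 = 1⊕0⊕1⊕0 = 0
Syndrome (s4...s1) = 000 → position 0 (no error).

0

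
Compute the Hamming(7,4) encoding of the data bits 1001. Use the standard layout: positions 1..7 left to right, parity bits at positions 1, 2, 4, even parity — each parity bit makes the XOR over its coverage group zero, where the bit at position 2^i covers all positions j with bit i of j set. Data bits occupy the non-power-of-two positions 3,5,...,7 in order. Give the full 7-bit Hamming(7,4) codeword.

0011001

Place data bits at non-power-of-two positions: b3=1, b5=0, b6=0, b7=1.
p1 = XOR of data positions {3,5,7} = 1⊕0⊕1 = 0
p2 = XOR of data positions {3,6,7} = 1⊕0⊕1 = 0
p4 = XOR of data positions {5,6,7} = 0⊕0⊕1 = 1
Codeword b1..b7 = 0011001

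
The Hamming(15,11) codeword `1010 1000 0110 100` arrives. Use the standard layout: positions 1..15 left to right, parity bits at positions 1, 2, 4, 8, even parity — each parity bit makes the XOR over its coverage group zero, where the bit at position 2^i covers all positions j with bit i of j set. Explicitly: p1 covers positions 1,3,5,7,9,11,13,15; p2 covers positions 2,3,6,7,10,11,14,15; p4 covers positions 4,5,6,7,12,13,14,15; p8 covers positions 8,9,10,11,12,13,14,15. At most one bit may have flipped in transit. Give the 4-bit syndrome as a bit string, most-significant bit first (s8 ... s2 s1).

s1: b1⊕b3⊕b5⊕b7⊕b9⊕b11⊕b13⊕b15 = 1⊕1⊕1⊕0⊕0⊕1⊕1⊕0 = 1
s2: b2⊕b3⊕b6⊕b7⊕b10⊕b11⊕b14⊕b15 = 0⊕1⊕0⊕0⊕1⊕1⊕0⊕0 = 1
s4: b4⊕b5⊕b6⊕b7⊕b12⊕b13⊕b14⊕b15 = 0⊕1⊕0⊕0⊕0⊕1⊕0⊕0 = 0
s8: b8⊕b9⊕b10⊕b11⊕b12⊕b13⊕b14⊕b15 = 0⊕0⊕1⊕1⊕0⊕1⊕0⊕0 = 1
Syndrome (s8...s1) = 1011 → position 11.

1011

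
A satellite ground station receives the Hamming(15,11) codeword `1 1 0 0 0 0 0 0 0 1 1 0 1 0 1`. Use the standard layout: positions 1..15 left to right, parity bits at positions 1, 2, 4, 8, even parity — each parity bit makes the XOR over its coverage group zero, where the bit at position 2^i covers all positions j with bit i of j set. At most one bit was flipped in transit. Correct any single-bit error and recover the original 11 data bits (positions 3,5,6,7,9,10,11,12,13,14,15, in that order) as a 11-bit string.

00000110101

s1: b1⊕b3⊕b5⊕b7⊕b9⊕b11⊕b13⊕b15 = 1⊕0⊕0⊕0⊕0⊕1⊕1⊕1 = 0
s2: b2⊕b3⊕b6⊕b7⊕b10⊕b11⊕b14⊕b15 = 1⊕0⊕0⊕0⊕1⊕1⊕0⊕1 = 0
s4: b4⊕b5⊕b6⊕b7⊕b12⊕b13⊕b14⊕b15 = 0⊕0⊕0⊕0⊕0⊕1⊕0⊕1 = 0
s8: b8⊕b9⊕b10⊕b11⊕b12⊕b13⊕b14⊕b15 = 0⊕0⊕1⊕1⊕0⊕1⊕0⊕1 = 0
Syndrome (s8...s1) = 0000 → position 0 (no error).
No correction needed.
Data bits at positions 3,5,6,7,9,10,11,12,13,14,15: 00000110101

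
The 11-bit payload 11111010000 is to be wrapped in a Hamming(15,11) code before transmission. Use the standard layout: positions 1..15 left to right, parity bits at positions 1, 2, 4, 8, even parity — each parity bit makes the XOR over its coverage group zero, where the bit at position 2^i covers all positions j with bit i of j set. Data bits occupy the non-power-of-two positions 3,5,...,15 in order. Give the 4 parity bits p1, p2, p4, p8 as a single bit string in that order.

1010

Place data bits at non-power-of-two positions: b3=1, b5=1, b6=1, b7=1, b9=1, b10=0, b11=1, b12=0, b13=0, b14=0, b15=0.
p1 = XOR of data positions {3,5,7,9,11,13,15} = 1⊕1⊕1⊕1⊕1⊕0⊕0 = 1
p2 = XOR of data positions {3,6,7,10,11,14,15} = 1⊕1⊕1⊕0⊕1⊕0⊕0 = 0
p4 = XOR of data positions {5,6,7,12,13,14,15} = 1⊕1⊕1⊕0⊕0⊕0⊕0 = 1
p8 = XOR of data positions {9,10,11,12,13,14,15} = 1⊕0⊕1⊕0⊕0⊕0⊕0 = 0
Parity bits p1,p2,p4,p8 = 1010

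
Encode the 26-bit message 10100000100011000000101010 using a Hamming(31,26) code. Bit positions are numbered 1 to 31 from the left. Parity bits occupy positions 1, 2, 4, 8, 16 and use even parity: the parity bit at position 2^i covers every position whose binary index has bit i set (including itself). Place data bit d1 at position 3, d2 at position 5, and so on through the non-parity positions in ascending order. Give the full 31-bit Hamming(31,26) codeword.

1010010000001001011000000101010

Place data bits at non-power-of-two positions: b3=1, b5=0, b6=1, b7=0, b9=0, b10=0, b11=0, b12=0, b13=1, b14=0, b15=0, b17=0, b18=1, b19=1, b20=0, b21=0, b22=0, b23=0, b24=0, b25=0, b26=1, b27=0, b28=1, b29=0, b30=1, b31=0.
p1 = XOR of data positions {3,5,7,9,11,13,15,17,19,21,23,25,27,29,31} = 1⊕0⊕0⊕0⊕0⊕1⊕0⊕0⊕1⊕0⊕0⊕0⊕0⊕0⊕0 = 1
p2 = XOR of data positions {3,6,7,10,11,14,15,18,19,22,23,26,27,30,31} = 1⊕1⊕0⊕0⊕0⊕0⊕0⊕1⊕1⊕0⊕0⊕1⊕0⊕1⊕0 = 0
p4 = XOR of data positions {5,6,7,12,13,14,15,20,21,22,23,28,29,30,31} = 0⊕1⊕0⊕0⊕1⊕0⊕0⊕0⊕0⊕0⊕0⊕1⊕0⊕1⊕0 = 0
p8 = XOR of data positions {9,10,11,12,13,14,15,24,25,26,27,28,29,30,31} = 0⊕0⊕0⊕0⊕1⊕0⊕0⊕0⊕0⊕1⊕0⊕1⊕0⊕1⊕0 = 0
p16 = XOR of data positions {17,18,19,20,21,22,23,24,25,26,27,28,29,30,31} = 0⊕1⊕1⊕0⊕0⊕0⊕0⊕0⊕0⊕1⊕0⊕1⊕0⊕1⊕0 = 1
Codeword b1..b31 = 1010010000001001011000000101010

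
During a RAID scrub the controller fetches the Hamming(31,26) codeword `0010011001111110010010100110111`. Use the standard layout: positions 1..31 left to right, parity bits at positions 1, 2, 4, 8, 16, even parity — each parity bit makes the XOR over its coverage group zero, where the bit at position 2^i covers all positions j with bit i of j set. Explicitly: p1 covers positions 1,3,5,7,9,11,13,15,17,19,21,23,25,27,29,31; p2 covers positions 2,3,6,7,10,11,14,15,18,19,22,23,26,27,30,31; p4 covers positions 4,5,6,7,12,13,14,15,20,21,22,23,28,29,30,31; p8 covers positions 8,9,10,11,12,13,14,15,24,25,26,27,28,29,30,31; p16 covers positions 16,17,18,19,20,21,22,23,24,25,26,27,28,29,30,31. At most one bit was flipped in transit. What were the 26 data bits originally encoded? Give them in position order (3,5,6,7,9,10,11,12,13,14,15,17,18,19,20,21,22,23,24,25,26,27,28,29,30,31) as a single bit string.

s1: b1⊕b3⊕b5⊕b7⊕b9⊕b11⊕b13⊕b15⊕b17⊕b19⊕b21⊕b23⊕b25⊕b27⊕b29⊕b31 = 0⊕1⊕0⊕1⊕0⊕1⊕1⊕1⊕0⊕0⊕1⊕1⊕0⊕1⊕1⊕1 = 0
s2: b2⊕b3⊕b6⊕b7⊕b10⊕b11⊕b14⊕b15⊕b18⊕b19⊕b22⊕b23⊕b26⊕b27⊕b30⊕b31 = 0⊕1⊕1⊕1⊕1⊕1⊕1⊕1⊕1⊕0⊕0⊕1⊕1⊕1⊕1⊕1 = 1
s4: b4⊕b5⊕b6⊕b7⊕b12⊕b13⊕b14⊕b15⊕b20⊕b21⊕b22⊕b23⊕b28⊕b29⊕b30⊕b31 = 0⊕0⊕1⊕1⊕1⊕1⊕1⊕1⊕0⊕1⊕0⊕1⊕0⊕1⊕1⊕1 = 1
s8: b8⊕b9⊕b10⊕b11⊕b12⊕b13⊕b14⊕b15⊕b24⊕b25⊕b26⊕b27⊕b28⊕b29⊕b30⊕b31 = 0⊕0⊕1⊕1⊕1⊕1⊕1⊕1⊕0⊕0⊕1⊕1⊕0⊕1⊕1⊕1 = 1
s16: b16⊕b17⊕b18⊕b19⊕b20⊕b21⊕b22⊕b23⊕b24⊕b25⊕b26⊕b27⊕b28⊕b29⊕b30⊕b31 = 0⊕0⊕1⊕0⊕0⊕1⊕0⊕1⊕0⊕0⊕1⊕1⊕0⊕1⊕1⊕1 = 0
Syndrome (s16...s1) = 01110 → position 14.
Flip bit 14: corrected codeword = 0010011001111010010010100110111
Data bits at positions 3,5,6,7,9,10,11,12,13,14,15,17,18,19,20,21,22,23,24,25,26,27,28,29,30,31: 10110111101010010100110111

10110111101010010100110111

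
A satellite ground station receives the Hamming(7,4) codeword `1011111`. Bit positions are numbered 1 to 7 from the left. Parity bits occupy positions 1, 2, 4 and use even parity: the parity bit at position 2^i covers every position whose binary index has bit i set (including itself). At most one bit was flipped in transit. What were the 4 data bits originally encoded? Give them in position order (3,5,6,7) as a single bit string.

1111

s1: b1⊕b3⊕b5⊕b7 = 1⊕1⊕1⊕1 = 0
s2: b2⊕b3⊕b6⊕b7 = 0⊕1⊕1⊕1 = 1
s4: b4⊕b5⊕b6⊕b7 = 1⊕1⊕1⊕1 = 0
Syndrome (s4...s1) = 010 → position 2.
Flip bit 2: corrected codeword = 1111111
Data bits at positions 3,5,6,7: 1111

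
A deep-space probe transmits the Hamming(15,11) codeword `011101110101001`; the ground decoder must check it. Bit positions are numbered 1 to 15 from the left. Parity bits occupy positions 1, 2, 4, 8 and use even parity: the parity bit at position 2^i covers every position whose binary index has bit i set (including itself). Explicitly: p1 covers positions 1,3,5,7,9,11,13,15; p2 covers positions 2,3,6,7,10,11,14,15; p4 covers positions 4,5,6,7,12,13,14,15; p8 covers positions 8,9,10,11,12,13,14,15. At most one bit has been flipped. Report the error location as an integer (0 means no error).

s1: b1⊕b3⊕b5⊕b7⊕b9⊕b11⊕b13⊕b15 = 0⊕1⊕0⊕1⊕0⊕0⊕0⊕1 = 1
s2: b2⊕b3⊕b6⊕b7⊕b10⊕b11⊕b14⊕b15 = 1⊕1⊕1⊕1⊕1⊕0⊕0⊕1 = 0
s4: b4⊕b5⊕b6⊕b7⊕b12⊕b13⊕b14⊕b15 = 1⊕0⊕1⊕1⊕1⊕0⊕0⊕1 = 1
s8: b8⊕b9⊕b10⊕b11⊕b12⊕b13⊕b14⊕b15 = 1⊕0⊕1⊕0⊕1⊕0⊕0⊕1 = 0
Syndrome (s8...s1) = 0101 → position 5.

5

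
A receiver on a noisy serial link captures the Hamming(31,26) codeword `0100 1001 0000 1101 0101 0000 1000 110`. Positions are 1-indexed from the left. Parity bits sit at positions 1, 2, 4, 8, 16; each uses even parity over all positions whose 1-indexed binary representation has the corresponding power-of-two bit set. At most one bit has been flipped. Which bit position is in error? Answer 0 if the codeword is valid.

0

s1: b1⊕b3⊕b5⊕b7⊕b9⊕b11⊕b13⊕b15⊕b17⊕b19⊕b21⊕b23⊕b25⊕b27⊕b29⊕b31 = 0⊕0⊕1⊕0⊕0⊕0⊕1⊕0⊕0⊕0⊕0⊕0⊕1⊕0⊕1⊕0 = 0
s2: b2⊕b3⊕b6⊕b7⊕b10⊕b11⊕b14⊕b15⊕b18⊕b19⊕b22⊕b23⊕b26⊕b27⊕b30⊕b31 = 1⊕0⊕0⊕0⊕0⊕0⊕1⊕0⊕1⊕0⊕0⊕0⊕0⊕0⊕1⊕0 = 0
s4: b4⊕b5⊕b6⊕b7⊕b12⊕b13⊕b14⊕b15⊕b20⊕b21⊕b22⊕b23⊕b28⊕b29⊕b30⊕b31 = 0⊕1⊕0⊕0⊕0⊕1⊕1⊕0⊕1⊕0⊕0⊕0⊕0⊕1⊕1⊕0 = 0
s8: b8⊕b9⊕b10⊕b11⊕b12⊕b13⊕b14⊕b15⊕b24⊕b25⊕b26⊕b27⊕b28⊕b29⊕b30⊕b31 = 1⊕0⊕0⊕0⊕0⊕1⊕1⊕0⊕0⊕1⊕0⊕0⊕0⊕1⊕1⊕0 = 0
s16: b16⊕b17⊕b18⊕b19⊕b20⊕b21⊕b22⊕b23⊕b24⊕b25⊕b26⊕b27⊕b28⊕b29⊕b30⊕b31 = 1⊕0⊕1⊕0⊕1⊕0⊕0⊕0⊕0⊕1⊕0⊕0⊕0⊕1⊕1⊕0 = 0
Syndrome (s16...s1) = 00000 → position 0 (no error).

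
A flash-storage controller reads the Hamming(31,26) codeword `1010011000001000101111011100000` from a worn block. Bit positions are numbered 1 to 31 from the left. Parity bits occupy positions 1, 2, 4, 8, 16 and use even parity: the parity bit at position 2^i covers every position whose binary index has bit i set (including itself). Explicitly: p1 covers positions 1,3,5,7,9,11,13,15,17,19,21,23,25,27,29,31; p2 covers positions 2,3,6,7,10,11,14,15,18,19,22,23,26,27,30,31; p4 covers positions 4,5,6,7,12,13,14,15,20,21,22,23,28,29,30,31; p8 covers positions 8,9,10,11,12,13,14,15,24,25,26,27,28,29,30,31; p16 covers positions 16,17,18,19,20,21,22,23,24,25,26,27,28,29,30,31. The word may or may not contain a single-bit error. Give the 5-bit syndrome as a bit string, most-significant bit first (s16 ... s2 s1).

00000

s1: b1⊕b3⊕b5⊕b7⊕b9⊕b11⊕b13⊕b15⊕b17⊕b19⊕b21⊕b23⊕b25⊕b27⊕b29⊕b31 = 1⊕1⊕0⊕1⊕0⊕0⊕1⊕0⊕1⊕1⊕1⊕0⊕1⊕0⊕0⊕0 = 0
s2: b2⊕b3⊕b6⊕b7⊕b10⊕b11⊕b14⊕b15⊕b18⊕b19⊕b22⊕b23⊕b26⊕b27⊕b30⊕b31 = 0⊕1⊕1⊕1⊕0⊕0⊕0⊕0⊕0⊕1⊕1⊕0⊕1⊕0⊕0⊕0 = 0
s4: b4⊕b5⊕b6⊕b7⊕b12⊕b13⊕b14⊕b15⊕b20⊕b21⊕b22⊕b23⊕b28⊕b29⊕b30⊕b31 = 0⊕0⊕1⊕1⊕0⊕1⊕0⊕0⊕1⊕1⊕1⊕0⊕0⊕0⊕0⊕0 = 0
s8: b8⊕b9⊕b10⊕b11⊕b12⊕b13⊕b14⊕b15⊕b24⊕b25⊕b26⊕b27⊕b28⊕b29⊕b30⊕b31 = 0⊕0⊕0⊕0⊕0⊕1⊕0⊕0⊕1⊕1⊕1⊕0⊕0⊕0⊕0⊕0 = 0
s16: b16⊕b17⊕b18⊕b19⊕b20⊕b21⊕b22⊕b23⊕b24⊕b25⊕b26⊕b27⊕b28⊕b29⊕b30⊕b31 = 0⊕1⊕0⊕1⊕1⊕1⊕1⊕0⊕1⊕1⊕1⊕0⊕0⊕0⊕0⊕0 = 0
Syndrome (s16...s1) = 00000 → position 0 (no error).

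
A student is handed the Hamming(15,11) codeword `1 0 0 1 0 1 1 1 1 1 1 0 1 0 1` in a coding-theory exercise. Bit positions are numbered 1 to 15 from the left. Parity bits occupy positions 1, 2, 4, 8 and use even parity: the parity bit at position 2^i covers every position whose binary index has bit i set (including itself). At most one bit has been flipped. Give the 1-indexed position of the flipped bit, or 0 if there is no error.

s1: b1⊕b3⊕b5⊕b7⊕b9⊕b11⊕b13⊕b15 = 1⊕0⊕0⊕1⊕1⊕1⊕1⊕1 = 0
s2: b2⊕b3⊕b6⊕b7⊕b10⊕b11⊕b14⊕b15 = 0⊕0⊕1⊕1⊕1⊕1⊕0⊕1 = 1
s4: b4⊕b5⊕b6⊕b7⊕b12⊕b13⊕b14⊕b15 = 1⊕0⊕1⊕1⊕0⊕1⊕0⊕1 = 1
s8: b8⊕b9⊕b10⊕b11⊕b12⊕b13⊕b14⊕b15 = 1⊕1⊕1⊕1⊕0⊕1⊕0⊕1 = 0
Syndrome (s8...s1) = 0110 → position 6.

6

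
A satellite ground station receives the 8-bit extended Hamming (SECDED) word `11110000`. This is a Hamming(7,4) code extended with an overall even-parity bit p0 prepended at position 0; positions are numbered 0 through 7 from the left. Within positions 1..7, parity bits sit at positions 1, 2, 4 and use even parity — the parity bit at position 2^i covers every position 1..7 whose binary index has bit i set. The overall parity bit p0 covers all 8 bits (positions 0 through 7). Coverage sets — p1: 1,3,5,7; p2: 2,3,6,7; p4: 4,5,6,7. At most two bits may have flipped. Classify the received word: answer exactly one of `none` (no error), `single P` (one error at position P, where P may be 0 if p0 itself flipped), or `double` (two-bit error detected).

none

s1: b1⊕b3⊕b5⊕b7 = 1⊕1⊕0⊕0 = 0
s2: b2⊕b3⊕b6⊕b7 = 1⊕1⊕0⊕0 = 0
s4: b4⊕b5⊕b6⊕b7 = 0⊕0⊕0⊕0 = 0
Syndrome (s4...s1) = 000 → position 0 (no error).
Overall parity (XOR of all 8 bits, including p0): 1⊕1⊕1⊕1⊕0⊕0⊕0⊕0 = 0
Overall=0, syndrome position=0 → no error.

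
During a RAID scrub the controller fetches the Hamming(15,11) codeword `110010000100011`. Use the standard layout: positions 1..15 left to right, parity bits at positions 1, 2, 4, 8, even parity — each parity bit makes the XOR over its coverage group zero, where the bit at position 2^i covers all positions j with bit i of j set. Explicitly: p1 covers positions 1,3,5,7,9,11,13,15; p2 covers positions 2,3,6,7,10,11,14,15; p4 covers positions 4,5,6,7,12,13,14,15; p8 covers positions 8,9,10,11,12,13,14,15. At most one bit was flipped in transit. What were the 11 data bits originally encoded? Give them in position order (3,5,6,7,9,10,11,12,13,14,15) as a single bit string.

s1: b1⊕b3⊕b5⊕b7⊕b9⊕b11⊕b13⊕b15 = 1⊕0⊕1⊕0⊕0⊕0⊕0⊕1 = 1
s2: b2⊕b3⊕b6⊕b7⊕b10⊕b11⊕b14⊕b15 = 1⊕0⊕0⊕0⊕1⊕0⊕1⊕1 = 0
s4: b4⊕b5⊕b6⊕b7⊕b12⊕b13⊕b14⊕b15 = 0⊕1⊕0⊕0⊕0⊕0⊕1⊕1 = 1
s8: b8⊕b9⊕b10⊕b11⊕b12⊕b13⊕b14⊕b15 = 0⊕0⊕1⊕0⊕0⊕0⊕1⊕1 = 1
Syndrome (s8...s1) = 1101 → position 13.
Flip bit 13: corrected codeword = 110010000100111
Data bits at positions 3,5,6,7,9,10,11,12,13,14,15: 01000100111

01000100111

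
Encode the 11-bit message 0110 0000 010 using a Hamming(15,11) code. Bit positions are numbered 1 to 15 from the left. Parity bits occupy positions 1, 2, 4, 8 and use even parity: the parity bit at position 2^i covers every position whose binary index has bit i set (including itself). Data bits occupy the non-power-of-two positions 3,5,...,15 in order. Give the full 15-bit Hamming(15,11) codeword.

100111010000010

Place data bits at non-power-of-two positions: b3=0, b5=1, b6=1, b7=0, b9=0, b10=0, b11=0, b12=0, b13=0, b14=1, b15=0.
p1 = XOR of data positions {3,5,7,9,11,13,15} = 0⊕1⊕0⊕0⊕0⊕0⊕0 = 1
p2 = XOR of data positions {3,6,7,10,11,14,15} = 0⊕1⊕0⊕0⊕0⊕1⊕0 = 0
p4 = XOR of data positions {5,6,7,12,13,14,15} = 1⊕1⊕0⊕0⊕0⊕1⊕0 = 1
p8 = XOR of data positions {9,10,11,12,13,14,15} = 0⊕0⊕0⊕0⊕0⊕1⊕0 = 1
Codeword b1..b15 = 100111010000010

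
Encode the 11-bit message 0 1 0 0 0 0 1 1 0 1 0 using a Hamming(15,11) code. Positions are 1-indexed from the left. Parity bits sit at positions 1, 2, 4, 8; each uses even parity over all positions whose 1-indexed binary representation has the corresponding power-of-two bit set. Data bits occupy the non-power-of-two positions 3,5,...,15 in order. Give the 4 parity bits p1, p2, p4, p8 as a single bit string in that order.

0011

Place data bits at non-power-of-two positions: b3=0, b5=1, b6=0, b7=0, b9=0, b10=0, b11=1, b12=1, b13=0, b14=1, b15=0.
p1 = XOR of data positions {3,5,7,9,11,13,15} = 0⊕1⊕0⊕0⊕1⊕0⊕0 = 0
p2 = XOR of data positions {3,6,7,10,11,14,15} = 0⊕0⊕0⊕0⊕1⊕1⊕0 = 0
p4 = XOR of data positions {5,6,7,12,13,14,15} = 1⊕0⊕0⊕1⊕0⊕1⊕0 = 1
p8 = XOR of data positions {9,10,11,12,13,14,15} = 0⊕0⊕1⊕1⊕0⊕1⊕0 = 1
Parity bits p1,p2,p4,p8 = 0011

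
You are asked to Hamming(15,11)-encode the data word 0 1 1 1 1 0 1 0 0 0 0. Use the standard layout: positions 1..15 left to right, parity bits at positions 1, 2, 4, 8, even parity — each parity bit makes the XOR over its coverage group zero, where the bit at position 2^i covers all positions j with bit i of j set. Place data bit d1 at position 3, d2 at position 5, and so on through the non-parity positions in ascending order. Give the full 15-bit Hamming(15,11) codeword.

010111101010000

Place data bits at non-power-of-two positions: b3=0, b5=1, b6=1, b7=1, b9=1, b10=0, b11=1, b12=0, b13=0, b14=0, b15=0.
p1 = XOR of data positions {3,5,7,9,11,13,15} = 0⊕1⊕1⊕1⊕1⊕0⊕0 = 0
p2 = XOR of data positions {3,6,7,10,11,14,15} = 0⊕1⊕1⊕0⊕1⊕0⊕0 = 1
p4 = XOR of data positions {5,6,7,12,13,14,15} = 1⊕1⊕1⊕0⊕0⊕0⊕0 = 1
p8 = XOR of data positions {9,10,11,12,13,14,15} = 1⊕0⊕1⊕0⊕0⊕0⊕0 = 0
Codeword b1..b15 = 010111101010000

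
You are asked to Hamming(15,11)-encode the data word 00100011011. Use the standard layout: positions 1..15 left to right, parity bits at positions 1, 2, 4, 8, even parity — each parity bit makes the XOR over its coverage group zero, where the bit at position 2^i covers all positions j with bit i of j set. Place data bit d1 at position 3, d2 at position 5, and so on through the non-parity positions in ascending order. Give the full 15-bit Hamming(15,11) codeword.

000001000011011

Place data bits at non-power-of-two positions: b3=0, b5=0, b6=1, b7=0, b9=0, b10=0, b11=1, b12=1, b13=0, b14=1, b15=1.
p1 = XOR of data positions {3,5,7,9,11,13,15} = 0⊕0⊕0⊕0⊕1⊕0⊕1 = 0
p2 = XOR of data positions {3,6,7,10,11,14,15} = 0⊕1⊕0⊕0⊕1⊕1⊕1 = 0
p4 = XOR of data positions {5,6,7,12,13,14,15} = 0⊕1⊕0⊕1⊕0⊕1⊕1 = 0
p8 = XOR of data positions {9,10,11,12,13,14,15} = 0⊕0⊕1⊕1⊕0⊕1⊕1 = 0
Codeword b1..b15 = 000001000011011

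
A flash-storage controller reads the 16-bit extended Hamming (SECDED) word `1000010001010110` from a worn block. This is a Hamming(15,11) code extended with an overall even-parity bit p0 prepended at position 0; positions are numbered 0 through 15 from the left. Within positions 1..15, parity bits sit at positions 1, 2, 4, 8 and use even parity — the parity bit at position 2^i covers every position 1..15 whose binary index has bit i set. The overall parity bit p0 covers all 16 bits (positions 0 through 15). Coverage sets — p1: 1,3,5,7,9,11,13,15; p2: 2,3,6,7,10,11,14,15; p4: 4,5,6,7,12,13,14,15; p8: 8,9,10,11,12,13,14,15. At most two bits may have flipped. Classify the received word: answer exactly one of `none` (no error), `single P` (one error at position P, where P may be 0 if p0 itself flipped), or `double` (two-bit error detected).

double

s1: b1⊕b3⊕b5⊕b7⊕b9⊕b11⊕b13⊕b15 = 0⊕0⊕1⊕0⊕1⊕1⊕1⊕0 = 0
s2: b2⊕b3⊕b6⊕b7⊕b10⊕b11⊕b14⊕b15 = 0⊕0⊕0⊕0⊕0⊕1⊕1⊕0 = 0
s4: b4⊕b5⊕b6⊕b7⊕b12⊕b13⊕b14⊕b15 = 0⊕1⊕0⊕0⊕0⊕1⊕1⊕0 = 1
s8: b8⊕b9⊕b10⊕b11⊕b12⊕b13⊕b14⊕b15 = 0⊕1⊕0⊕1⊕0⊕1⊕1⊕0 = 0
Syndrome (s8...s1) = 0100 → position 4.
Overall parity (XOR of all 16 bits, including p0): 1⊕0⊕0⊕0⊕0⊕1⊕0⊕0⊕0⊕1⊕0⊕1⊕0⊕1⊕1⊕0 = 0
Overall=0, syndrome position=4 → double-bit error detected (uncorrectable).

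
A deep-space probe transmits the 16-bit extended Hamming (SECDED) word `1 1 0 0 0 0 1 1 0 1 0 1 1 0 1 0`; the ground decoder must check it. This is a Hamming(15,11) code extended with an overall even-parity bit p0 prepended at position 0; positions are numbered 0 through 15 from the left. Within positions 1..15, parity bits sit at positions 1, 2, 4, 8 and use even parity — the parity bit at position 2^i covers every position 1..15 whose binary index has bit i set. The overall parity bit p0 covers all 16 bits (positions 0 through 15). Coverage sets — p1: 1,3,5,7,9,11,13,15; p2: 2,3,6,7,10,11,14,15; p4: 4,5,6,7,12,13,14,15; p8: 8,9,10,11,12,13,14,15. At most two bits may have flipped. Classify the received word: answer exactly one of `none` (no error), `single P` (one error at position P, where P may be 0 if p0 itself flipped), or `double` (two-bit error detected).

none

s1: b1⊕b3⊕b5⊕b7⊕b9⊕b11⊕b13⊕b15 = 1⊕0⊕0⊕1⊕1⊕1⊕0⊕0 = 0
s2: b2⊕b3⊕b6⊕b7⊕b10⊕b11⊕b14⊕b15 = 0⊕0⊕1⊕1⊕0⊕1⊕1⊕0 = 0
s4: b4⊕b5⊕b6⊕b7⊕b12⊕b13⊕b14⊕b15 = 0⊕0⊕1⊕1⊕1⊕0⊕1⊕0 = 0
s8: b8⊕b9⊕b10⊕b11⊕b12⊕b13⊕b14⊕b15 = 0⊕1⊕0⊕1⊕1⊕0⊕1⊕0 = 0
Syndrome (s8...s1) = 0000 → position 0 (no error).
Overall parity (XOR of all 16 bits, including p0): 1⊕1⊕0⊕0⊕0⊕0⊕1⊕1⊕0⊕1⊕0⊕1⊕1⊕0⊕1⊕0 = 0
Overall=0, syndrome position=0 → no error.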